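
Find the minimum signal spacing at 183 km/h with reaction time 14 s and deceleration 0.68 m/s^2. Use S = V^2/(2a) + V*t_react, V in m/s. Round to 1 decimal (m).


V = 183 / 3.6 = 50.8333 m/s
Braking distance = 50.8333^2 / (2*0.68) = 1900.0204 m
Sighting distance = 50.8333 * 14 = 711.6667 m
S = 1900.0204 + 711.6667 = 2611.7 m

2611.7


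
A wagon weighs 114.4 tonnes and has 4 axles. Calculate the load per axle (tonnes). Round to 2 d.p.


Load per axle = total weight / number of axles
Load = 114.4 / 4
Load = 28.60 tonnes

28.60


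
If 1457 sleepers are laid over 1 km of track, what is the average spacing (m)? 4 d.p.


Spacing = 1000 m / number of sleepers
Spacing = 1000 / 1457
Spacing = 0.6863 m

0.6863


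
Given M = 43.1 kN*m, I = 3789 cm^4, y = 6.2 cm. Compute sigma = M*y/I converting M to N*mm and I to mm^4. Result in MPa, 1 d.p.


Convert units:
M = 43.1 kN*m = 43100000 N*mm
y = 6.2 cm = 62 mm
I = 3789 cm^4 = 37890000 mm^4
sigma = 43100000 * 62 / 37890000
sigma = 70.5 MPa

70.5


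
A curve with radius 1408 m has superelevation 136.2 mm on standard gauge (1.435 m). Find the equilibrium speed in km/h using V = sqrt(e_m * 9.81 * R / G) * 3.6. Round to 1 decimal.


Convert cant: e = 136.2 mm = 0.1362 m
V_ms = sqrt(0.1362 * 9.81 * 1408 / 1.435)
V_ms = sqrt(1310.982422) = 36.2075 m/s
V = 36.2075 * 3.6 = 130.3 km/h

130.3


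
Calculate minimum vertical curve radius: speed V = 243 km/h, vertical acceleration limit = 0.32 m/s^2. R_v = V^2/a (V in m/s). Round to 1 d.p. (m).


Convert speed: V = 243 / 3.6 = 67.5 m/s
V^2 = 4556.25 m^2/s^2
R_v = 4556.25 / 0.32
R_v = 14238.3 m

14238.3


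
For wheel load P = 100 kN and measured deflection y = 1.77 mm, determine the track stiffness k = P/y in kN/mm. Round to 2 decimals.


Track stiffness k = P / y
k = 100 / 1.77
k = 56.50 kN/mm

56.50


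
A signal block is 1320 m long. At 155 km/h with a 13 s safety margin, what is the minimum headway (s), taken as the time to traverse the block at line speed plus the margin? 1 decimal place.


V = 155 / 3.6 = 43.0556 m/s
Block traversal time = 1320 / 43.0556 = 30.6581 s
Headway = 30.6581 + 13
Headway = 43.7 s

43.7


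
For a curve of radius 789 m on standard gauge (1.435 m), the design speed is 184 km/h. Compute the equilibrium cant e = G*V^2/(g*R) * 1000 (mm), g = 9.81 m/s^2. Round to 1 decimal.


Convert speed: V = 184 / 3.6 = 51.1111 m/s
Apply formula: e = 1.435 * 51.1111^2 / (9.81 * 789)
e = 1.435 * 2612.3457 / 7740.09
e = 0.484325 m = 484.3 mm

484.3


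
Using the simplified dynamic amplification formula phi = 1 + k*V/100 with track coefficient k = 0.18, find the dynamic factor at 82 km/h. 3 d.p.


phi = 1 + k * V / 100
phi = 1 + 0.18 * 82 / 100
phi = 1 + 0.1476
phi = 1.148

1.148


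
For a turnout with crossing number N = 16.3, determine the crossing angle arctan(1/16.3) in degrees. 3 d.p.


1/N = 1/16.3 = 0.06135
angle = arctan(0.06135) = 0.061273 rad
angle = 0.061273 * 180/pi = 3.511 degrees

3.511


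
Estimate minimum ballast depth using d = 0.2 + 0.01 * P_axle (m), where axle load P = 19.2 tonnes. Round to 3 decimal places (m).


d = 0.2 + 0.01 * 19.2
d = 0.2 + 0.192
d = 0.392 m

0.392


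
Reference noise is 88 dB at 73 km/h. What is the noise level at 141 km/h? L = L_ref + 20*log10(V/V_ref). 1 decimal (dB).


V/V_ref = 141 / 73 = 1.931507
log10(1.931507) = 0.285896
20 * 0.285896 = 5.7179
L = 88 + 5.7179 = 93.7 dB

93.7


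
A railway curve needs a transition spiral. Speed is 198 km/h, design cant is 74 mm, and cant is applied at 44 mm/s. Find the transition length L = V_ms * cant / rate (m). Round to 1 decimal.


Convert speed: V = 198 / 3.6 = 55.0 m/s
L = 55.0 * 74 / 44
L = 4070.0 / 44
L = 92.5 m

92.5


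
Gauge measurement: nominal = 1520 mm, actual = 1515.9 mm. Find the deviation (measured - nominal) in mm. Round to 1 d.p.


Deviation = measured - nominal
Deviation = 1515.9 - 1520
Deviation = -4.1 mm

-4.1


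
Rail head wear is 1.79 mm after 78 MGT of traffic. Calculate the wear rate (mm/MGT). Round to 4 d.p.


Wear rate = total wear / cumulative tonnage
Rate = 1.79 / 78
Rate = 0.0229 mm/MGT

0.0229


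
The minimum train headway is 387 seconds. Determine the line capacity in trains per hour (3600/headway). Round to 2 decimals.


Capacity = 3600 / headway
Capacity = 3600 / 387
Capacity = 9.30 trains/hour

9.30


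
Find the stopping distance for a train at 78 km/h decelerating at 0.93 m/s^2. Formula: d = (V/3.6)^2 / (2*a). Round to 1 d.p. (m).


Convert speed: V = 78 / 3.6 = 21.6667 m/s
V^2 = 469.4444
d = 469.4444 / (2 * 0.93)
d = 469.4444 / 1.86
d = 252.4 m

252.4


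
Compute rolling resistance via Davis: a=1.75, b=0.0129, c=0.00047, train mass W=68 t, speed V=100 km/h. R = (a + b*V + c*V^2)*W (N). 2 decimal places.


b*V = 0.0129 * 100 = 1.29
c*V^2 = 0.00047 * 10000 = 4.7
R_per_t = 1.75 + 1.29 + 4.7 = 7.74 N/t
R_total = 7.74 * 68 = 526.32 N

526.32


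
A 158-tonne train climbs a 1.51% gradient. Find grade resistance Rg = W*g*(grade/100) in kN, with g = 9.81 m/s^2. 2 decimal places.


Rg = W * 9.81 * grade / 100
Rg = 158 * 9.81 * 1.51 / 100
Rg = 1549.98 * 0.0151
Rg = 23.40 kN

23.40


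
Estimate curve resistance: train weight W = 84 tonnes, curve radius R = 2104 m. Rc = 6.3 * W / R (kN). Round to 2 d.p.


Rc = 6.3 * W / R
Rc = 6.3 * 84 / 2104
Rc = 529.2 / 2104
Rc = 0.25 kN

0.25


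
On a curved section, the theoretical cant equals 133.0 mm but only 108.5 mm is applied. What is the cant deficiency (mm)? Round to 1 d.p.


Cant deficiency = equilibrium cant - actual cant
CD = 133.0 - 108.5
CD = 24.5 mm

24.5


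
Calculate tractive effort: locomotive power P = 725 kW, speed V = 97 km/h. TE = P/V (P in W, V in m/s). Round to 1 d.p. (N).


Convert: P = 725 kW = 725000 W
V = 97 / 3.6 = 26.9444 m/s
TE = 725000 / 26.9444
TE = 26907.2 N

26907.2


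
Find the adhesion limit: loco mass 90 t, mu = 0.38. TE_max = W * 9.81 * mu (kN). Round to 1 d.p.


TE_max = W * g * mu
TE_max = 90 * 9.81 * 0.38
TE_max = 882.9 * 0.38
TE_max = 335.5 kN

335.5


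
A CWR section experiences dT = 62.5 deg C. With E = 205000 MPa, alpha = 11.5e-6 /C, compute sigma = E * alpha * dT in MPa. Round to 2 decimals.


sigma = E * alpha * dT
sigma = 205000 * 11.5e-6 * 62.5
sigma = 2.3575 * 62.5
sigma = 147.34 MPa

147.34


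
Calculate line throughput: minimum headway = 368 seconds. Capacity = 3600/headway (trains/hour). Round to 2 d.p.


Capacity = 3600 / headway
Capacity = 3600 / 368
Capacity = 9.78 trains/hour

9.78


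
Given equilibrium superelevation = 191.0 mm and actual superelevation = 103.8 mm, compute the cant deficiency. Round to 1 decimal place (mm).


Cant deficiency = equilibrium cant - actual cant
CD = 191.0 - 103.8
CD = 87.2 mm

87.2


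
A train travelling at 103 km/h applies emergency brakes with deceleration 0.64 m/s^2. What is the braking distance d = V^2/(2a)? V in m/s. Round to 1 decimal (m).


Convert speed: V = 103 / 3.6 = 28.6111 m/s
V^2 = 818.5957
d = 818.5957 / (2 * 0.64)
d = 818.5957 / 1.28
d = 639.5 m

639.5


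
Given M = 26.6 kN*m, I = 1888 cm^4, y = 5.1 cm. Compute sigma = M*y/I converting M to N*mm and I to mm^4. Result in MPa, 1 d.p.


Convert units:
M = 26.6 kN*m = 26600000 N*mm
y = 5.1 cm = 51 mm
I = 1888 cm^4 = 18880000 mm^4
sigma = 26600000 * 51 / 18880000
sigma = 71.9 MPa

71.9


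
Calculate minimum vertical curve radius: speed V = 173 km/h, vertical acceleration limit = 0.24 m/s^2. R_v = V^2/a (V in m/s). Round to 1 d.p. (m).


Convert speed: V = 173 / 3.6 = 48.0556 m/s
V^2 = 2309.3364 m^2/s^2
R_v = 2309.3364 / 0.24
R_v = 9622.2 m

9622.2


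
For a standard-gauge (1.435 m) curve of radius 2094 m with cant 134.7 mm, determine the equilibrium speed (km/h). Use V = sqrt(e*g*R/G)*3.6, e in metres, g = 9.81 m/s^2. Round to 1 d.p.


Convert cant: e = 134.7 mm = 0.1347 m
V_ms = sqrt(0.1347 * 9.81 * 2094 / 1.435)
V_ms = sqrt(1928.241295) = 43.9117 m/s
V = 43.9117 * 3.6 = 158.1 km/h

158.1


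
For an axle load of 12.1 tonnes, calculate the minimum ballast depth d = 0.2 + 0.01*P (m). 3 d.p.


d = 0.2 + 0.01 * 12.1
d = 0.2 + 0.121
d = 0.321 m

0.321


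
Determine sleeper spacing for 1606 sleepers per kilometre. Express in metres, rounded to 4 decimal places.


Spacing = 1000 m / number of sleepers
Spacing = 1000 / 1606
Spacing = 0.6227 m

0.6227


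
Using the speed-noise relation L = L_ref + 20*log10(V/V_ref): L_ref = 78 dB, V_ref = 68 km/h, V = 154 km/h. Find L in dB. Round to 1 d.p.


V/V_ref = 154 / 68 = 2.264706
log10(2.264706) = 0.355012
20 * 0.355012 = 7.1002
L = 78 + 7.1002 = 85.1 dB

85.1


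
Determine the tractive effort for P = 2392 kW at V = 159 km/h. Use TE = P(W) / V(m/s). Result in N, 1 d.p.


Convert: P = 2392 kW = 2392000 W
V = 159 / 3.6 = 44.1667 m/s
TE = 2392000 / 44.1667
TE = 54158.5 N

54158.5


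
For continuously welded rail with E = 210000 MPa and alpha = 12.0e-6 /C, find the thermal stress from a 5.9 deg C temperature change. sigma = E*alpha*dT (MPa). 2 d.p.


sigma = E * alpha * dT
sigma = 210000 * 12.0e-6 * 5.9
sigma = 2.52 * 5.9
sigma = 14.87 MPa

14.87


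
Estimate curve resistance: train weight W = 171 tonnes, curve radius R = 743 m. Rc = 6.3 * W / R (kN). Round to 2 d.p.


Rc = 6.3 * W / R
Rc = 6.3 * 171 / 743
Rc = 1077.3 / 743
Rc = 1.45 kN

1.45


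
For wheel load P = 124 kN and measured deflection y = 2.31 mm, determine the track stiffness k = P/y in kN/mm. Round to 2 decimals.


Track stiffness k = P / y
k = 124 / 2.31
k = 53.68 kN/mm

53.68


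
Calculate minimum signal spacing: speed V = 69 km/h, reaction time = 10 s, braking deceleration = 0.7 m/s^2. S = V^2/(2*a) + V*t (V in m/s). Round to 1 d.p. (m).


V = 69 / 3.6 = 19.1667 m/s
Braking distance = 19.1667^2 / (2*0.7) = 262.4008 m
Sighting distance = 19.1667 * 10 = 191.6667 m
S = 262.4008 + 191.6667 = 454.1 m

454.1


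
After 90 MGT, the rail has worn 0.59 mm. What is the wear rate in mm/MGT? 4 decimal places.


Wear rate = total wear / cumulative tonnage
Rate = 0.59 / 90
Rate = 0.0066 mm/MGT

0.0066


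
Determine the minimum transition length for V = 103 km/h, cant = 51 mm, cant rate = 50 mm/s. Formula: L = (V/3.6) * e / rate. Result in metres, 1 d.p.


Convert speed: V = 103 / 3.6 = 28.6111 m/s
L = 28.6111 * 51 / 50
L = 1459.1667 / 50
L = 29.2 m

29.2


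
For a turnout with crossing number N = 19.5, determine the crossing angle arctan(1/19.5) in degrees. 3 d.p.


1/N = 1/19.5 = 0.051282
angle = arctan(0.051282) = 0.051237 rad
angle = 0.051237 * 180/pi = 2.936 degrees

2.936


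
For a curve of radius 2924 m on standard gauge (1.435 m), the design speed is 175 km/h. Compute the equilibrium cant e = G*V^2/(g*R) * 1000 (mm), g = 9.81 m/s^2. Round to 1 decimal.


Convert speed: V = 175 / 3.6 = 48.6111 m/s
Apply formula: e = 1.435 * 48.6111^2 / (9.81 * 2924)
e = 1.435 * 2363.0401 / 28684.44
e = 0.118216 m = 118.2 mm

118.2


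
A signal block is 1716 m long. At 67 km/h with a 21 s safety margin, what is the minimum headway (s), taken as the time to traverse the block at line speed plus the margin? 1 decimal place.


V = 67 / 3.6 = 18.6111 m/s
Block traversal time = 1716 / 18.6111 = 92.203 s
Headway = 92.203 + 21
Headway = 113.2 s

113.2


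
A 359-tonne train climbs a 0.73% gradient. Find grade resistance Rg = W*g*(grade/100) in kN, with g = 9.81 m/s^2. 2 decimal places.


Rg = W * 9.81 * grade / 100
Rg = 359 * 9.81 * 0.73 / 100
Rg = 3521.79 * 0.0073
Rg = 25.71 kN

25.71


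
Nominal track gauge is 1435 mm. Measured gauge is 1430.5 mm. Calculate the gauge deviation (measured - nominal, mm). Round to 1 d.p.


Deviation = measured - nominal
Deviation = 1430.5 - 1435
Deviation = -4.5 mm

-4.5


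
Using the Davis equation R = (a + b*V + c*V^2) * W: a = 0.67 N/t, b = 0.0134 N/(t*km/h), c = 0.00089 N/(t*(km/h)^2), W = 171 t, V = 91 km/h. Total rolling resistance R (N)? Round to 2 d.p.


b*V = 0.0134 * 91 = 1.2194
c*V^2 = 0.00089 * 8281 = 7.37009
R_per_t = 0.67 + 1.2194 + 7.37009 = 9.25949 N/t
R_total = 9.25949 * 171 = 1583.37 N

1583.37


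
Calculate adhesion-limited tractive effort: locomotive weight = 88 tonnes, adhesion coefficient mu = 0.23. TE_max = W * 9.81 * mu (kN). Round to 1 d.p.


TE_max = W * g * mu
TE_max = 88 * 9.81 * 0.23
TE_max = 863.28 * 0.23
TE_max = 198.6 kN

198.6


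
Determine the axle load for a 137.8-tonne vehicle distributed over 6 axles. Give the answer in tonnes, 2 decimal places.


Load per axle = total weight / number of axles
Load = 137.8 / 6
Load = 22.97 tonnes

22.97


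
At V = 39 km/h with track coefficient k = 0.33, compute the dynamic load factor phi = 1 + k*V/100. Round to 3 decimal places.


phi = 1 + k * V / 100
phi = 1 + 0.33 * 39 / 100
phi = 1 + 0.1287
phi = 1.129

1.129


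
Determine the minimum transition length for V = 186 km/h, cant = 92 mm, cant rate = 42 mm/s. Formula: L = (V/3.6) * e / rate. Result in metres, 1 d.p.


Convert speed: V = 186 / 3.6 = 51.6667 m/s
L = 51.6667 * 92 / 42
L = 4753.3333 / 42
L = 113.2 m

113.2


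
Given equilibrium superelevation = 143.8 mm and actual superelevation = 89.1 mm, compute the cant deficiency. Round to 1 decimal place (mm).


Cant deficiency = equilibrium cant - actual cant
CD = 143.8 - 89.1
CD = 54.7 mm

54.7


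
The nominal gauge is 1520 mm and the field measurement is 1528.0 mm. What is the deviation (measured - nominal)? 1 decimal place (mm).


Deviation = measured - nominal
Deviation = 1528.0 - 1520
Deviation = 8.0 mm

8.0


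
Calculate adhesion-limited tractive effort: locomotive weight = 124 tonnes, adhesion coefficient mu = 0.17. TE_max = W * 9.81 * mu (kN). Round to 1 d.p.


TE_max = W * g * mu
TE_max = 124 * 9.81 * 0.17
TE_max = 1216.44 * 0.17
TE_max = 206.8 kN

206.8


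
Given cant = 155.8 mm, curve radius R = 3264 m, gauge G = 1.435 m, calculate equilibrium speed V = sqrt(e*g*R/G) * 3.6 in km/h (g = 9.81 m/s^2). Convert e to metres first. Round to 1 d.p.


Convert cant: e = 155.8 mm = 0.1558 m
V_ms = sqrt(0.1558 * 9.81 * 3264 / 1.435)
V_ms = sqrt(3476.439771) = 58.9613 m/s
V = 58.9613 * 3.6 = 212.3 km/h

212.3


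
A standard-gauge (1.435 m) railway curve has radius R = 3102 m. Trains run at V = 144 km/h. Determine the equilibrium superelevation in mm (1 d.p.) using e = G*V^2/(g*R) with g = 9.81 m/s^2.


Convert speed: V = 144 / 3.6 = 40.0 m/s
Apply formula: e = 1.435 * 40.0^2 / (9.81 * 3102)
e = 1.435 * 1600.0 / 30430.62
e = 0.07545 m = 75.5 mm

75.5


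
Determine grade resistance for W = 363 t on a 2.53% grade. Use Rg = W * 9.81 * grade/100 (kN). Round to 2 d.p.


Rg = W * 9.81 * grade / 100
Rg = 363 * 9.81 * 2.53 / 100
Rg = 3561.03 * 0.0253
Rg = 90.09 kN

90.09


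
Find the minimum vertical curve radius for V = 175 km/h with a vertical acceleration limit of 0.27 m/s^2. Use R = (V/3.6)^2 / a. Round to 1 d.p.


Convert speed: V = 175 / 3.6 = 48.6111 m/s
V^2 = 2363.0401 m^2/s^2
R_v = 2363.0401 / 0.27
R_v = 8752.0 m

8752.0


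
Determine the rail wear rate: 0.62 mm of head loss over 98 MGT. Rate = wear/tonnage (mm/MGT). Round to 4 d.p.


Wear rate = total wear / cumulative tonnage
Rate = 0.62 / 98
Rate = 0.0063 mm/MGT

0.0063


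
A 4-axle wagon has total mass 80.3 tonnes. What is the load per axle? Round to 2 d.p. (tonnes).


Load per axle = total weight / number of axles
Load = 80.3 / 4
Load = 20.08 tonnes

20.08


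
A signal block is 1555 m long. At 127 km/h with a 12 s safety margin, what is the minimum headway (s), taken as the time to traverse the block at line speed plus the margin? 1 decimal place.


V = 127 / 3.6 = 35.2778 m/s
Block traversal time = 1555 / 35.2778 = 44.0787 s
Headway = 44.0787 + 12
Headway = 56.1 s

56.1


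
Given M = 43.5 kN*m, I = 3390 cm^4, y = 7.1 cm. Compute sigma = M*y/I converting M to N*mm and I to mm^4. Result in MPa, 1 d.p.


Convert units:
M = 43.5 kN*m = 43500000 N*mm
y = 7.1 cm = 71 mm
I = 3390 cm^4 = 33900000 mm^4
sigma = 43500000 * 71 / 33900000
sigma = 91.1 MPa

91.1


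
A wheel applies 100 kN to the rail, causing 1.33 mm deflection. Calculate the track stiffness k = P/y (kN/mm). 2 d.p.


Track stiffness k = P / y
k = 100 / 1.33
k = 75.19 kN/mm

75.19


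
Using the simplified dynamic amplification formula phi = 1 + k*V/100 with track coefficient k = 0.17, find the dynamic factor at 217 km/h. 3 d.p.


phi = 1 + k * V / 100
phi = 1 + 0.17 * 217 / 100
phi = 1 + 0.3689
phi = 1.369

1.369


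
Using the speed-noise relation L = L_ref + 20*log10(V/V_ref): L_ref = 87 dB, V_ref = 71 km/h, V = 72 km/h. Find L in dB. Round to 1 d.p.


V/V_ref = 72 / 71 = 1.014085
log10(1.014085) = 0.006074
20 * 0.006074 = 0.1215
L = 87 + 0.1215 = 87.1 dB

87.1


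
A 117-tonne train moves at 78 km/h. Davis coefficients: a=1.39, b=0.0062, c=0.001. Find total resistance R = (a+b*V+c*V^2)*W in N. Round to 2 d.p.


b*V = 0.0062 * 78 = 0.4836
c*V^2 = 0.001 * 6084 = 6.084
R_per_t = 1.39 + 0.4836 + 6.084 = 7.9576 N/t
R_total = 7.9576 * 117 = 931.04 N

931.04


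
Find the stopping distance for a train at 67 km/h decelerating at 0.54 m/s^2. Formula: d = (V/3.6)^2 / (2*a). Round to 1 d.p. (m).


Convert speed: V = 67 / 3.6 = 18.6111 m/s
V^2 = 346.3735
d = 346.3735 / (2 * 0.54)
d = 346.3735 / 1.08
d = 320.7 m

320.7


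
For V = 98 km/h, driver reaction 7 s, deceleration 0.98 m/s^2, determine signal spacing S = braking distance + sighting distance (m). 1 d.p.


V = 98 / 3.6 = 27.2222 m/s
Braking distance = 27.2222^2 / (2*0.98) = 378.0864 m
Sighting distance = 27.2222 * 7 = 190.5556 m
S = 378.0864 + 190.5556 = 568.6 m

568.6


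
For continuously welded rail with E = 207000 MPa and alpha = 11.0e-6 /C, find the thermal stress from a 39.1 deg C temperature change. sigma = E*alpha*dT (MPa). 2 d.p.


sigma = E * alpha * dT
sigma = 207000 * 11.0e-6 * 39.1
sigma = 2.277 * 39.1
sigma = 89.03 MPa

89.03


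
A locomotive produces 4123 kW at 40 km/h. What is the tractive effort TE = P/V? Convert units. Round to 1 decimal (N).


Convert: P = 4123 kW = 4123000 W
V = 40 / 3.6 = 11.1111 m/s
TE = 4123000 / 11.1111
TE = 371070.0 N

371070.0


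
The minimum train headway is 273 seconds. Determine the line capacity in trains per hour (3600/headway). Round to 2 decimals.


Capacity = 3600 / headway
Capacity = 3600 / 273
Capacity = 13.19 trains/hour

13.19


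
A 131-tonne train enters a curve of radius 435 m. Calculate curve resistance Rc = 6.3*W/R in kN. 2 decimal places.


Rc = 6.3 * W / R
Rc = 6.3 * 131 / 435
Rc = 825.3 / 435
Rc = 1.90 kN

1.90


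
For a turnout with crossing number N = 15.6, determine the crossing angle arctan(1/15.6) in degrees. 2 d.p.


1/N = 1/15.6 = 0.064103
angle = arctan(0.064103) = 0.064015 rad
angle = 0.064015 * 180/pi = 3.67 degrees

3.67


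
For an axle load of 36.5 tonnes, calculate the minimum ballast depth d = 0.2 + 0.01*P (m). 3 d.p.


d = 0.2 + 0.01 * 36.5
d = 0.2 + 0.365
d = 0.565 m

0.565


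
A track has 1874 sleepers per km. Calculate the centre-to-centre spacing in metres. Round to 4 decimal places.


Spacing = 1000 m / number of sleepers
Spacing = 1000 / 1874
Spacing = 0.5336 m

0.5336


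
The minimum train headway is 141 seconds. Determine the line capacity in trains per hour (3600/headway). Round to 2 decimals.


Capacity = 3600 / headway
Capacity = 3600 / 141
Capacity = 25.53 trains/hour

25.53


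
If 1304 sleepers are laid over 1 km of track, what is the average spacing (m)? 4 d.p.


Spacing = 1000 m / number of sleepers
Spacing = 1000 / 1304
Spacing = 0.7669 m

0.7669


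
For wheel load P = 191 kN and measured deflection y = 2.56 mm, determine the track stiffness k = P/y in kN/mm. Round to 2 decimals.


Track stiffness k = P / y
k = 191 / 2.56
k = 74.61 kN/mm

74.61


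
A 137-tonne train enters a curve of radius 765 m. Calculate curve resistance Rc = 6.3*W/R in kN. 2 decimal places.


Rc = 6.3 * W / R
Rc = 6.3 * 137 / 765
Rc = 863.1 / 765
Rc = 1.13 kN

1.13


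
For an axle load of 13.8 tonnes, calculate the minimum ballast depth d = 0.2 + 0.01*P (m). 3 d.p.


d = 0.2 + 0.01 * 13.8
d = 0.2 + 0.138
d = 0.338 m

0.338


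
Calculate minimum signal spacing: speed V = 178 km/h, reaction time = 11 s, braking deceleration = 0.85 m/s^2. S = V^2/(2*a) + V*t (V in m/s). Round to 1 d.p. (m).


V = 178 / 3.6 = 49.4444 m/s
Braking distance = 49.4444^2 / (2*0.85) = 1438.0901 m
Sighting distance = 49.4444 * 11 = 543.8889 m
S = 1438.0901 + 543.8889 = 1982.0 m

1982.0


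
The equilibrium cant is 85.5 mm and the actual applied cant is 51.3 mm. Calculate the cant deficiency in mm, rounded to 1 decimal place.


Cant deficiency = equilibrium cant - actual cant
CD = 85.5 - 51.3
CD = 34.2 mm

34.2


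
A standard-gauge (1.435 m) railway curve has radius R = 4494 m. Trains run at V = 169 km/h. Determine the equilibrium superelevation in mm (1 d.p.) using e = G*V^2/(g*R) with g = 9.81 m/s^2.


Convert speed: V = 169 / 3.6 = 46.9444 m/s
Apply formula: e = 1.435 * 46.9444^2 / (9.81 * 4494)
e = 1.435 * 2203.7809 / 44086.14
e = 0.071733 m = 71.7 mm

71.7


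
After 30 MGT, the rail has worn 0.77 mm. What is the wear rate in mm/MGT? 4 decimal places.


Wear rate = total wear / cumulative tonnage
Rate = 0.77 / 30
Rate = 0.0257 mm/MGT

0.0257


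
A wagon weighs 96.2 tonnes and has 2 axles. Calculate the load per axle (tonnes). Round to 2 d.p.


Load per axle = total weight / number of axles
Load = 96.2 / 2
Load = 48.10 tonnes

48.10


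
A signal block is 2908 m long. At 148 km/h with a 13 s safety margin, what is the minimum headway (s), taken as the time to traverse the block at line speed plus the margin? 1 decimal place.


V = 148 / 3.6 = 41.1111 m/s
Block traversal time = 2908 / 41.1111 = 70.7351 s
Headway = 70.7351 + 13
Headway = 83.7 s

83.7


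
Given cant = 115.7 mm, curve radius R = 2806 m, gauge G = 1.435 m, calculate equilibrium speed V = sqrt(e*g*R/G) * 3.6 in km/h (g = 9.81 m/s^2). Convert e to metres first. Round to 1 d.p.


Convert cant: e = 115.7 mm = 0.1157 m
V_ms = sqrt(0.1157 * 9.81 * 2806 / 1.435)
V_ms = sqrt(2219.413033) = 47.1106 m/s
V = 47.1106 * 3.6 = 169.6 km/h

169.6


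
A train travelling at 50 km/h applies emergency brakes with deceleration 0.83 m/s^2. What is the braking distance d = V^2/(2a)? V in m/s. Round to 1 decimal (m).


Convert speed: V = 50 / 3.6 = 13.8889 m/s
V^2 = 192.9012
d = 192.9012 / (2 * 0.83)
d = 192.9012 / 1.66
d = 116.2 m

116.2


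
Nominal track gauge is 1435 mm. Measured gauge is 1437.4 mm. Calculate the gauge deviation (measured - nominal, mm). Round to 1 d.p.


Deviation = measured - nominal
Deviation = 1437.4 - 1435
Deviation = 2.4 mm

2.4


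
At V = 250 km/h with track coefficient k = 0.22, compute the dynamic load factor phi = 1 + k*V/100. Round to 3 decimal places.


phi = 1 + k * V / 100
phi = 1 + 0.22 * 250 / 100
phi = 1 + 0.55
phi = 1.550

1.550


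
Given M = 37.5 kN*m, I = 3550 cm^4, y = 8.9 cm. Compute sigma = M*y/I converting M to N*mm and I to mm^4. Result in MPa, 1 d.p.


Convert units:
M = 37.5 kN*m = 37500000 N*mm
y = 8.9 cm = 89 mm
I = 3550 cm^4 = 35500000 mm^4
sigma = 37500000 * 89 / 35500000
sigma = 94.0 MPa

94.0


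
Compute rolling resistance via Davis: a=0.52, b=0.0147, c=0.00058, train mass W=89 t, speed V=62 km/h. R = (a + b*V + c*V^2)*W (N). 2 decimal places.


b*V = 0.0147 * 62 = 0.9114
c*V^2 = 0.00058 * 3844 = 2.22952
R_per_t = 0.52 + 0.9114 + 2.22952 = 3.66092 N/t
R_total = 3.66092 * 89 = 325.82 N

325.82


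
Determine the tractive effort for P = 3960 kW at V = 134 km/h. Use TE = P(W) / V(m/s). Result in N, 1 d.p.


Convert: P = 3960 kW = 3960000 W
V = 134 / 3.6 = 37.2222 m/s
TE = 3960000 / 37.2222
TE = 106388.1 N

106388.1


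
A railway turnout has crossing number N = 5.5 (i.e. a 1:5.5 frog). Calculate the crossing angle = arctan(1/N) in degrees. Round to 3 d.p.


1/N = 1/5.5 = 0.181818
angle = arctan(0.181818) = 0.179853 rad
angle = 0.179853 * 180/pi = 10.305 degrees

10.305


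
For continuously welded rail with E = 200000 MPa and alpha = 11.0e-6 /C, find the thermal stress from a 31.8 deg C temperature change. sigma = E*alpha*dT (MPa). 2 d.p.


sigma = E * alpha * dT
sigma = 200000 * 11.0e-6 * 31.8
sigma = 2.2 * 31.8
sigma = 69.96 MPa

69.96


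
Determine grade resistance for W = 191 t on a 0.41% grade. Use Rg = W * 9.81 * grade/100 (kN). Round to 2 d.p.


Rg = W * 9.81 * grade / 100
Rg = 191 * 9.81 * 0.41 / 100
Rg = 1873.71 * 0.0041
Rg = 7.68 kN

7.68


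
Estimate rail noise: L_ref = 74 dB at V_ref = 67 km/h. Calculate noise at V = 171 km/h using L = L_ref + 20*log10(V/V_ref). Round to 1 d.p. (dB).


V/V_ref = 171 / 67 = 2.552239
log10(2.552239) = 0.406921
20 * 0.406921 = 8.1384
L = 74 + 8.1384 = 82.1 dB

82.1


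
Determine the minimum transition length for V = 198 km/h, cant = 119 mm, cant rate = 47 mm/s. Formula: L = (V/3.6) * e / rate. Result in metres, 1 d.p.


Convert speed: V = 198 / 3.6 = 55.0 m/s
L = 55.0 * 119 / 47
L = 6545.0 / 47
L = 139.3 m

139.3


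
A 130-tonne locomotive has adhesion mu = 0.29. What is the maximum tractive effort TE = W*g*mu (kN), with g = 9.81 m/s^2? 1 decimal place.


TE_max = W * g * mu
TE_max = 130 * 9.81 * 0.29
TE_max = 1275.3 * 0.29
TE_max = 369.8 kN

369.8


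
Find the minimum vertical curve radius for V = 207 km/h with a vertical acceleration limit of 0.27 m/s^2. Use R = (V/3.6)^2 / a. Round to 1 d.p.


Convert speed: V = 207 / 3.6 = 57.5 m/s
V^2 = 3306.25 m^2/s^2
R_v = 3306.25 / 0.27
R_v = 12245.4 m

12245.4


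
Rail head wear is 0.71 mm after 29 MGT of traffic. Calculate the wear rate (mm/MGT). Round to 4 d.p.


Wear rate = total wear / cumulative tonnage
Rate = 0.71 / 29
Rate = 0.0245 mm/MGT

0.0245


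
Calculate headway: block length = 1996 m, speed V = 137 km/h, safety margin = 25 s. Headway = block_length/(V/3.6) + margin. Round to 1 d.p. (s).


V = 137 / 3.6 = 38.0556 m/s
Block traversal time = 1996 / 38.0556 = 52.4496 s
Headway = 52.4496 + 25
Headway = 77.4 s

77.4


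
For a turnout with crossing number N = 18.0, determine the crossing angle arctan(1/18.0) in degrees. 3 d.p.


1/N = 1/18.0 = 0.055556
angle = arctan(0.055556) = 0.055499 rad
angle = 0.055499 * 180/pi = 3.180 degrees

3.180


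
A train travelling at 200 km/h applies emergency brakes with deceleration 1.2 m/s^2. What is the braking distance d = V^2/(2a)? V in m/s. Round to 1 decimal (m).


Convert speed: V = 200 / 3.6 = 55.5556 m/s
V^2 = 3086.4198
d = 3086.4198 / (2 * 1.2)
d = 3086.4198 / 2.4
d = 1286.0 m

1286.0


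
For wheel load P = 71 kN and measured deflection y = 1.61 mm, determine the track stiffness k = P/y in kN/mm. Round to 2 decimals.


Track stiffness k = P / y
k = 71 / 1.61
k = 44.10 kN/mm

44.10


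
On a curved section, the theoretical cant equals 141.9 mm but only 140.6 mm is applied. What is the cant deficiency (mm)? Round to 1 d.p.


Cant deficiency = equilibrium cant - actual cant
CD = 141.9 - 140.6
CD = 1.3 mm

1.3


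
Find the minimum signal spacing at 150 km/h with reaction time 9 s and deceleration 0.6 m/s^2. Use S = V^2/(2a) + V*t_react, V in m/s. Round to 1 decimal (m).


V = 150 / 3.6 = 41.6667 m/s
Braking distance = 41.6667^2 / (2*0.6) = 1446.7593 m
Sighting distance = 41.6667 * 9 = 375.0 m
S = 1446.7593 + 375.0 = 1821.8 m

1821.8


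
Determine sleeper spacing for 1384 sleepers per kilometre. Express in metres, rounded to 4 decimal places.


Spacing = 1000 m / number of sleepers
Spacing = 1000 / 1384
Spacing = 0.7225 m

0.7225


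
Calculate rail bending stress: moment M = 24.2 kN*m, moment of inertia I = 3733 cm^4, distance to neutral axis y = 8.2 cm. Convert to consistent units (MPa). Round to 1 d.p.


Convert units:
M = 24.2 kN*m = 24200000 N*mm
y = 8.2 cm = 82 mm
I = 3733 cm^4 = 37330000 mm^4
sigma = 24200000 * 82 / 37330000
sigma = 53.2 MPa

53.2


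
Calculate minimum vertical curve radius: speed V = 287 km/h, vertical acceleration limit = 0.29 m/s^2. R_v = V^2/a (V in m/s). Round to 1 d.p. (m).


Convert speed: V = 287 / 3.6 = 79.7222 m/s
V^2 = 6355.6327 m^2/s^2
R_v = 6355.6327 / 0.29
R_v = 21916.0 m

21916.0


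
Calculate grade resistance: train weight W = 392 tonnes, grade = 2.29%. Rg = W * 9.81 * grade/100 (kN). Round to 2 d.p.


Rg = W * 9.81 * grade / 100
Rg = 392 * 9.81 * 2.29 / 100
Rg = 3845.52 * 0.0229
Rg = 88.06 kN

88.06


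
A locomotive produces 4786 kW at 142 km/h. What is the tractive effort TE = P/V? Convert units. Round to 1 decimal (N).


Convert: P = 4786 kW = 4786000 W
V = 142 / 3.6 = 39.4444 m/s
TE = 4786000 / 39.4444
TE = 121335.2 N

121335.2


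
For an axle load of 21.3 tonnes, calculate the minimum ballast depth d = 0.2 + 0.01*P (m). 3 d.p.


d = 0.2 + 0.01 * 21.3
d = 0.2 + 0.213
d = 0.413 m

0.413


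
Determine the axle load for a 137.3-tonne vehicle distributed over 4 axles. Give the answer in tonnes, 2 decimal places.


Load per axle = total weight / number of axles
Load = 137.3 / 4
Load = 34.33 tonnes

34.33


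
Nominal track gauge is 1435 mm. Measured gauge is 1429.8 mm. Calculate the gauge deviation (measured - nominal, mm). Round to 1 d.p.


Deviation = measured - nominal
Deviation = 1429.8 - 1435
Deviation = -5.2 mm

-5.2


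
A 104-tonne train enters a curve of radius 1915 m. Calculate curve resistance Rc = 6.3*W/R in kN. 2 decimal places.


Rc = 6.3 * W / R
Rc = 6.3 * 104 / 1915
Rc = 655.2 / 1915
Rc = 0.34 kN

0.34


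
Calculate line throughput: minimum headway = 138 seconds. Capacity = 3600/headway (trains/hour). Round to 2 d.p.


Capacity = 3600 / headway
Capacity = 3600 / 138
Capacity = 26.09 trains/hour

26.09


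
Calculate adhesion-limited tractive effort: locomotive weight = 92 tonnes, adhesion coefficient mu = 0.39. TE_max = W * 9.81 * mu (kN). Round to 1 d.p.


TE_max = W * g * mu
TE_max = 92 * 9.81 * 0.39
TE_max = 902.52 * 0.39
TE_max = 352.0 kN

352.0


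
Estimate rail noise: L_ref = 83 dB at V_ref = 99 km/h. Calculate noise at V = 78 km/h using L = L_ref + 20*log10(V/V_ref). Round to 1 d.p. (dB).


V/V_ref = 78 / 99 = 0.787879
log10(0.787879) = -0.103541
20 * -0.103541 = -2.0708
L = 83 + -2.0708 = 80.9 dB

80.9


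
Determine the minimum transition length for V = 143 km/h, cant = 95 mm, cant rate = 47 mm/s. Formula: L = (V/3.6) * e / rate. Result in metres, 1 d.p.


Convert speed: V = 143 / 3.6 = 39.7222 m/s
L = 39.7222 * 95 / 47
L = 3773.6111 / 47
L = 80.3 m

80.3


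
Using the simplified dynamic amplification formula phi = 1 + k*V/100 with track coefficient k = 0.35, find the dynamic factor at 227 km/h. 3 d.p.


phi = 1 + k * V / 100
phi = 1 + 0.35 * 227 / 100
phi = 1 + 0.7945
phi = 1.795

1.795


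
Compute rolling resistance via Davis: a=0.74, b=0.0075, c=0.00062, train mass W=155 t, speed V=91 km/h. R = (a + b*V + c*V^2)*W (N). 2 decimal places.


b*V = 0.0075 * 91 = 0.6825
c*V^2 = 0.00062 * 8281 = 5.13422
R_per_t = 0.74 + 0.6825 + 5.13422 = 6.55672 N/t
R_total = 6.55672 * 155 = 1016.29 N

1016.29


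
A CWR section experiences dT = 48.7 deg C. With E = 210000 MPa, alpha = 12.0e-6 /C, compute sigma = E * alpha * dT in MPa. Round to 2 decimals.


sigma = E * alpha * dT
sigma = 210000 * 12.0e-6 * 48.7
sigma = 2.52 * 48.7
sigma = 122.72 MPa

122.72


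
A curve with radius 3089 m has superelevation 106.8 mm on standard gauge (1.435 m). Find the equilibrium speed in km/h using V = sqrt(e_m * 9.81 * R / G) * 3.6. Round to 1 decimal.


Convert cant: e = 106.8 mm = 0.1068 m
V_ms = sqrt(0.1068 * 9.81 * 3089 / 1.435)
V_ms = sqrt(2255.310113) = 47.4901 m/s
V = 47.4901 * 3.6 = 171.0 km/h

171.0


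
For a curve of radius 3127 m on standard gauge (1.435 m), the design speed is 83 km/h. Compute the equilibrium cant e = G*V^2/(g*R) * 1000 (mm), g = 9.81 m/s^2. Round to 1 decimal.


Convert speed: V = 83 / 3.6 = 23.0556 m/s
Apply formula: e = 1.435 * 23.0556^2 / (9.81 * 3127)
e = 1.435 * 531.5586 / 30675.87
e = 0.024866 m = 24.9 mm

24.9


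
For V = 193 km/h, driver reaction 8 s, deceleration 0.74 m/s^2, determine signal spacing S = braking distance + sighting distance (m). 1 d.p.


V = 193 / 3.6 = 53.6111 m/s
Braking distance = 53.6111^2 / (2*0.74) = 1941.9941 m
Sighting distance = 53.6111 * 8 = 428.8889 m
S = 1941.9941 + 428.8889 = 2370.9 m

2370.9


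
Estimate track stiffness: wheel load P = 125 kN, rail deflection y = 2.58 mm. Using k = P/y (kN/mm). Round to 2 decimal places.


Track stiffness k = P / y
k = 125 / 2.58
k = 48.45 kN/mm

48.45


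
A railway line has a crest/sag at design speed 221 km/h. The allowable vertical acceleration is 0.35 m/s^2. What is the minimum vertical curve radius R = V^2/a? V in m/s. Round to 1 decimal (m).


Convert speed: V = 221 / 3.6 = 61.3889 m/s
V^2 = 3768.5957 m^2/s^2
R_v = 3768.5957 / 0.35
R_v = 10767.4 m

10767.4


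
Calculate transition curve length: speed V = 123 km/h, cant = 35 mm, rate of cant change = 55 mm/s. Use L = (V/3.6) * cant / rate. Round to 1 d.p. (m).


Convert speed: V = 123 / 3.6 = 34.1667 m/s
L = 34.1667 * 35 / 55
L = 1195.8333 / 55
L = 21.7 m

21.7


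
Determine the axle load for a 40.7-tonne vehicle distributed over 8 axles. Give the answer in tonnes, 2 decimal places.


Load per axle = total weight / number of axles
Load = 40.7 / 8
Load = 5.09 tonnes

5.09


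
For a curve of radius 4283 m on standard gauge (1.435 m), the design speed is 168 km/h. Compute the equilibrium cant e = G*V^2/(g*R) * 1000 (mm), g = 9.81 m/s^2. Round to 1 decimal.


Convert speed: V = 168 / 3.6 = 46.6667 m/s
Apply formula: e = 1.435 * 46.6667^2 / (9.81 * 4283)
e = 1.435 * 2177.7778 / 42016.23
e = 0.074379 m = 74.4 mm

74.4


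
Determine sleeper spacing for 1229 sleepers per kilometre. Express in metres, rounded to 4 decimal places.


Spacing = 1000 m / number of sleepers
Spacing = 1000 / 1229
Spacing = 0.8137 m

0.8137


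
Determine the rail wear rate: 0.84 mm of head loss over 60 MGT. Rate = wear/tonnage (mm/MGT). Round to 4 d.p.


Wear rate = total wear / cumulative tonnage
Rate = 0.84 / 60
Rate = 0.0140 mm/MGT

0.0140


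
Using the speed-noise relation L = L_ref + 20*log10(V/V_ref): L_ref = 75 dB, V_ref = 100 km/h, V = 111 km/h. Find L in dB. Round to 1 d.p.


V/V_ref = 111 / 100 = 1.11
log10(1.11) = 0.045323
20 * 0.045323 = 0.9065
L = 75 + 0.9065 = 75.9 dB

75.9


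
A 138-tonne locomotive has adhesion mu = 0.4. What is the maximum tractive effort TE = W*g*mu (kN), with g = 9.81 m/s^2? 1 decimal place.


TE_max = W * g * mu
TE_max = 138 * 9.81 * 0.4
TE_max = 1353.78 * 0.4
TE_max = 541.5 kN

541.5


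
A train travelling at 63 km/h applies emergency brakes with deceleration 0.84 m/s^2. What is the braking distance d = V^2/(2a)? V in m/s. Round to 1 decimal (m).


Convert speed: V = 63 / 3.6 = 17.5 m/s
V^2 = 306.25
d = 306.25 / (2 * 0.84)
d = 306.25 / 1.68
d = 182.3 m

182.3


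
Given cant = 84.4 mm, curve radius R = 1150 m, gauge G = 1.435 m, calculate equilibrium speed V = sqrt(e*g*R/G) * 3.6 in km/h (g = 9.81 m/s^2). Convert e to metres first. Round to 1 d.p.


Convert cant: e = 84.4 mm = 0.0844 m
V_ms = sqrt(0.0844 * 9.81 * 1150 / 1.435)
V_ms = sqrt(663.525157) = 25.759 m/s
V = 25.759 * 3.6 = 92.7 km/h

92.7


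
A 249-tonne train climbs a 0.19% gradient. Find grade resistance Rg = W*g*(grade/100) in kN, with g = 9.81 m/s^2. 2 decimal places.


Rg = W * 9.81 * grade / 100
Rg = 249 * 9.81 * 0.19 / 100
Rg = 2442.69 * 0.0019
Rg = 4.64 kN

4.64


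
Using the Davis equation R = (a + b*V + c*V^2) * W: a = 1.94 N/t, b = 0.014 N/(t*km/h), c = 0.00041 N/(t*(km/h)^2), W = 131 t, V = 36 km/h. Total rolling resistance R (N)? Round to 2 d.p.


b*V = 0.014 * 36 = 0.504
c*V^2 = 0.00041 * 1296 = 0.53136
R_per_t = 1.94 + 0.504 + 0.53136 = 2.97536 N/t
R_total = 2.97536 * 131 = 389.77 N

389.77


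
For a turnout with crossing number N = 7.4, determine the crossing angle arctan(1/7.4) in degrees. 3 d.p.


1/N = 1/7.4 = 0.135135
angle = arctan(0.135135) = 0.134321 rad
angle = 0.134321 * 180/pi = 7.696 degrees

7.696


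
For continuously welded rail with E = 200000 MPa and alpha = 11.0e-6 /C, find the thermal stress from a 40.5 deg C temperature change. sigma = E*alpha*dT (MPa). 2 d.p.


sigma = E * alpha * dT
sigma = 200000 * 11.0e-6 * 40.5
sigma = 2.2 * 40.5
sigma = 89.10 MPa

89.10


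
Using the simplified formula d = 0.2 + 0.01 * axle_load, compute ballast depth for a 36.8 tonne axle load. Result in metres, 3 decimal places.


d = 0.2 + 0.01 * 36.8
d = 0.2 + 0.368
d = 0.568 m

0.568


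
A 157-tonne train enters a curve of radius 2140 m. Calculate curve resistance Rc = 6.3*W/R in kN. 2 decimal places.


Rc = 6.3 * W / R
Rc = 6.3 * 157 / 2140
Rc = 989.1 / 2140
Rc = 0.46 kN

0.46


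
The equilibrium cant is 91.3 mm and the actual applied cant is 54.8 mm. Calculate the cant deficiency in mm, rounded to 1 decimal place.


Cant deficiency = equilibrium cant - actual cant
CD = 91.3 - 54.8
CD = 36.5 mm

36.5


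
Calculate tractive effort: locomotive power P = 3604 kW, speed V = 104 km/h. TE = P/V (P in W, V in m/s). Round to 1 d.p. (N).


Convert: P = 3604 kW = 3604000 W
V = 104 / 3.6 = 28.8889 m/s
TE = 3604000 / 28.8889
TE = 124753.8 N

124753.8


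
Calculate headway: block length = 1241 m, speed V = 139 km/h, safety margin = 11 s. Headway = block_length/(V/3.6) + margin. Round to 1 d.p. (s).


V = 139 / 3.6 = 38.6111 m/s
Block traversal time = 1241 / 38.6111 = 32.141 s
Headway = 32.141 + 11
Headway = 43.1 s

43.1


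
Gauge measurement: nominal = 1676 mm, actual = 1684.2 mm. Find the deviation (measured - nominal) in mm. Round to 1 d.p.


Deviation = measured - nominal
Deviation = 1684.2 - 1676
Deviation = 8.2 mm

8.2


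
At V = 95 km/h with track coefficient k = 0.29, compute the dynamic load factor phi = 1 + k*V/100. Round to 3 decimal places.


phi = 1 + k * V / 100
phi = 1 + 0.29 * 95 / 100
phi = 1 + 0.2755
phi = 1.276

1.276


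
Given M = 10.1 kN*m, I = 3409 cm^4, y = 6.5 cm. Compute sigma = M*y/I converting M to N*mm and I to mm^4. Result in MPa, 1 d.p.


Convert units:
M = 10.1 kN*m = 10100000 N*mm
y = 6.5 cm = 65 mm
I = 3409 cm^4 = 34090000 mm^4
sigma = 10100000 * 65 / 34090000
sigma = 19.3 MPa

19.3


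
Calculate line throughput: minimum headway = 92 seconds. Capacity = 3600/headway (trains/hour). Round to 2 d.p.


Capacity = 3600 / headway
Capacity = 3600 / 92
Capacity = 39.13 trains/hour

39.13


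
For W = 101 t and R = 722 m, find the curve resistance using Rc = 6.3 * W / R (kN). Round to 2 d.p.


Rc = 6.3 * W / R
Rc = 6.3 * 101 / 722
Rc = 636.3 / 722
Rc = 0.88 kN

0.88


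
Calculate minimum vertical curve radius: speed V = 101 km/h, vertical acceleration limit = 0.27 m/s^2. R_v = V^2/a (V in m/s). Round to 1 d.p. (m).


Convert speed: V = 101 / 3.6 = 28.0556 m/s
V^2 = 787.1142 m^2/s^2
R_v = 787.1142 / 0.27
R_v = 2915.2 m

2915.2


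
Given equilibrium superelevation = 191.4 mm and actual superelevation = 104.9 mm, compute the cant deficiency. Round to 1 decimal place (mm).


Cant deficiency = equilibrium cant - actual cant
CD = 191.4 - 104.9
CD = 86.5 mm

86.5


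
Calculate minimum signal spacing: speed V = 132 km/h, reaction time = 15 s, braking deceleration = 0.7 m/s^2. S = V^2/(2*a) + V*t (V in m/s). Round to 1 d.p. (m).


V = 132 / 3.6 = 36.6667 m/s
Braking distance = 36.6667^2 / (2*0.7) = 960.3175 m
Sighting distance = 36.6667 * 15 = 550.0 m
S = 960.3175 + 550.0 = 1510.3 m

1510.3


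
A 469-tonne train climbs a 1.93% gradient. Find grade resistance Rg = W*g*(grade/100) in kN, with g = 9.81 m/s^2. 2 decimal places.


Rg = W * 9.81 * grade / 100
Rg = 469 * 9.81 * 1.93 / 100
Rg = 4600.89 * 0.0193
Rg = 88.80 kN

88.80


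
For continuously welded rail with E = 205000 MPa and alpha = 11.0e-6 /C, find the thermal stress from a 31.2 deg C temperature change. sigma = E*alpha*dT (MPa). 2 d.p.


sigma = E * alpha * dT
sigma = 205000 * 11.0e-6 * 31.2
sigma = 2.255 * 31.2
sigma = 70.36 MPa

70.36
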